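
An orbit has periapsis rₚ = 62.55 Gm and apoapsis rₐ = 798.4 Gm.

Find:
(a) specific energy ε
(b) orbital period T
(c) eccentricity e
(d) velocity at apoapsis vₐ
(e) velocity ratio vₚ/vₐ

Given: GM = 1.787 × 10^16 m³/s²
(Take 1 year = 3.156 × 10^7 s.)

Convert to SI: rₚ = 62.55 Gm = 6.255e+10 m; rₐ = 798.4 Gm = 7.984e+11 m.
(a) With a = (rₚ + rₐ)/2 = 4.30475e+11 m, ε = −GM/(2a) = −1.787e+16/(2 · 4.30475e+11) J/kg ≈ -2.076e+04 J/kg
(b) With a = (rₚ + rₐ)/2 = 4.30475e+11 m, T = 2π √(a³/GM) = 2π √((4.30475e+11)³/1.787e+16) s ≈ 1.328e+10 s
(c) e = (rₐ − rₚ)/(rₐ + rₚ) = (7.984e+11 − 6.255e+10)/(7.984e+11 + 6.255e+10) ≈ 0.8547
(d) With a = (rₚ + rₐ)/2 = 4.30475e+11 m, vₐ = √(GM (2/rₐ − 1/a)) = √(1.787e+16 · (2/7.984e+11 − 1/4.30475e+11)) m/s ≈ 57.03 m/s
(e) Conservation of angular momentum (rₚvₚ = rₐvₐ) gives vₚ/vₐ = rₐ/rₚ = 7.984e+11/6.255e+10 ≈ 12.76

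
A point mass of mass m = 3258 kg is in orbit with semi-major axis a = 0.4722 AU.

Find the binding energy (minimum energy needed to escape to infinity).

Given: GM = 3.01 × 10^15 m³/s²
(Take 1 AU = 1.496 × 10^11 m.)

Convert to SI: a = 0.4722 AU = 7.06411e+10 m.
Total orbital energy is E = −GMm/(2a); binding energy is E_bind = −E = GMm/(2a).
E_bind = 3.01e+15 · 3258 / (2 · 7.06411e+10) J ≈ 6.941e+07 J = 69.41 MJ.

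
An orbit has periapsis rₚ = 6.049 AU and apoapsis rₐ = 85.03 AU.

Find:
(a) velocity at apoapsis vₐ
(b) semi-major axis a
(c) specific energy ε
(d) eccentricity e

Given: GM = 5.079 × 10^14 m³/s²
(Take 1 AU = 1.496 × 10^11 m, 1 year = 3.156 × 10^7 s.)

Convert to SI: rₚ = 6.049 AU = 9.0493e+11 m; rₐ = 85.03 AU = 1.27205e+13 m.
(a) With a = (rₚ + rₐ)/2 = 6.81271e+12 m, vₐ = √(GM (2/rₐ − 1/a)) = √(5.079e+14 · (2/1.27205e+13 − 1/6.81271e+12)) m/s ≈ 2.303 m/s
(b) a = (rₚ + rₐ)/2 = (9.0493e+11 + 1.27205e+13)/2 ≈ 6.813e+12 m
(c) With a = (rₚ + rₐ)/2 = 6.81271e+12 m, ε = −GM/(2a) = −5.079e+14/(2 · 6.81271e+12) J/kg ≈ -37.28 J/kg
(d) e = (rₐ − rₚ)/(rₐ + rₚ) = (1.27205e+13 − 9.0493e+11)/(1.27205e+13 + 9.0493e+11) ≈ 0.8672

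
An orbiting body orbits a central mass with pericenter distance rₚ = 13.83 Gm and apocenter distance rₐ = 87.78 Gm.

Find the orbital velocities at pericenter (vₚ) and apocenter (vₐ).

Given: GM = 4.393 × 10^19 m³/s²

Convert to SI: rₚ = 13.83 Gm = 1.383e+10 m; rₐ = 87.78 Gm = 8.778e+10 m.
Use the vis-viva equation v² = GM(2/r − 1/a) with a = (rₚ + rₐ)/2 = (1.383e+10 + 8.778e+10)/2 = 5.0805e+10 m.
vₚ = √(GM · (2/rₚ − 1/a)) = √(4.393e+19 · (2/1.383e+10 − 1/5.0805e+10)) m/s ≈ 7.408e+04 m/s = 74.08 km/s.
vₐ = √(GM · (2/rₐ − 1/a)) = √(4.393e+19 · (2/8.778e+10 − 1/5.0805e+10)) m/s ≈ 1.167e+04 m/s = 11.67 km/s.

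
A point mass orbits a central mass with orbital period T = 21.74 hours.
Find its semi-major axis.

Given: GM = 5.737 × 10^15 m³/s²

Convert to SI: T = 21.74 hours = 78264 s.
Invert Kepler's third law: a = (GM · T² / (4π²))^(1/3).
Substituting T = 78264 s and GM = 5.737e+15 m³/s²:
a = (5.737e+15 · (78264)² / (4π²))^(1/3) m
a ≈ 9.619e+07 m = 96.19 Mm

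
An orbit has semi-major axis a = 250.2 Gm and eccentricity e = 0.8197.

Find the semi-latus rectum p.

Convert to SI: a = 250.2 Gm = 2.502e+11 m.
p = a (1 − e²).
p = 2.502e+11 · (1 − (0.8197)²) = 2.502e+11 · 0.328092 ≈ 8.209e+10 m = 82.09 Gm.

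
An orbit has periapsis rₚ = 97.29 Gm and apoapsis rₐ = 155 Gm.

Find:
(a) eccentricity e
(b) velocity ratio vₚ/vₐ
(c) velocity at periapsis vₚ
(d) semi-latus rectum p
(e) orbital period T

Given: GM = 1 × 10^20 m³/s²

Convert to SI: rₚ = 97.29 Gm = 9.729e+10 m; rₐ = 155 Gm = 1.55e+11 m.
(a) e = (rₐ − rₚ)/(rₐ + rₚ) = (1.55e+11 − 9.729e+10)/(1.55e+11 + 9.729e+10) ≈ 0.2287
(b) Conservation of angular momentum (rₚvₚ = rₐvₐ) gives vₚ/vₐ = rₐ/rₚ = 1.55e+11/9.729e+10 ≈ 1.593
(c) With a = (rₚ + rₐ)/2 = 1.26145e+11 m, vₚ = √(GM (2/rₚ − 1/a)) = √(1e+20 · (2/9.729e+10 − 1/1.26145e+11)) m/s ≈ 3.554e+04 m/s
(d) From a = (rₚ + rₐ)/2 = 1.26145e+11 m and e = (rₐ − rₚ)/(rₐ + rₚ) = 0.228745, p = a(1 − e²) = 1.26145e+11 · (1 − (0.228745)²) ≈ 1.195e+11 m
(e) With a = (rₚ + rₐ)/2 = 1.26145e+11 m, T = 2π √(a³/GM) = 2π √((1.26145e+11)³/1e+20) s ≈ 2.815e+07 s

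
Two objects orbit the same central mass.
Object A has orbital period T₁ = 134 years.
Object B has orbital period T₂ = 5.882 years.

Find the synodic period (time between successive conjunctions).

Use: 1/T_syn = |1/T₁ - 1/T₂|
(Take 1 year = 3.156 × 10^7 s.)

Convert to SI: T₁ = 134 years = 4.22904e+09 s; T₂ = 5.882 years = 1.85636e+08 s.
T_syn = |T₁ · T₂ / (T₁ − T₂)|.
T_syn = |4.22904e+09 · 1.85636e+08 / (4.22904e+09 − 1.85636e+08)| s ≈ 1.942e+08 s = 6.152 years.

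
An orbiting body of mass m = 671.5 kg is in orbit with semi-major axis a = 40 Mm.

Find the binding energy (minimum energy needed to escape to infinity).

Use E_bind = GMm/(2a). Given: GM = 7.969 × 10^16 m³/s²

Convert to SI: a = 40 Mm = 4e+07 m.
Total orbital energy is E = −GMm/(2a); binding energy is E_bind = −E = GMm/(2a).
E_bind = 7.969e+16 · 671.5 / (2 · 4e+07) J ≈ 6.689e+11 J = 668.9 GJ.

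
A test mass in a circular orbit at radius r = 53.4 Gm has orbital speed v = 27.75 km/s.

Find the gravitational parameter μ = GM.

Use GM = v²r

Convert to SI: r = 53.4 Gm = 5.34e+10 m; v = 27.75 km/s = 27750 m/s.
For a circular orbit v² = GM/r, so GM = v² · r.
GM = (27750)² · 5.34e+10 m³/s² ≈ 4.112e+19 m³/s² = 4.112 × 10^19 m³/s².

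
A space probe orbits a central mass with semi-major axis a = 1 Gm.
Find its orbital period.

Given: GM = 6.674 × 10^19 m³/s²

Convert to SI: a = 1 Gm = 1e+09 m.
Kepler's third law: T = 2π √(a³ / GM).
Substituting a = 1e+09 m and GM = 6.674e+19 m³/s²:
T = 2π √((1e+09)³ / 6.674e+19) s
T ≈ 2.432e+04 s = 6.756 hours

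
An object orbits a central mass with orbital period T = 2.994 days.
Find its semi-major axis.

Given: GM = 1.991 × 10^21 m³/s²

Convert to SI: T = 2.994 days = 258682 s.
Invert Kepler's third law: a = (GM · T² / (4π²))^(1/3).
Substituting T = 258682 s and GM = 1.991e+21 m³/s²:
a = (1.991e+21 · (258682)² / (4π²))^(1/3) m
a ≈ 1.5e+10 m = 15 Gm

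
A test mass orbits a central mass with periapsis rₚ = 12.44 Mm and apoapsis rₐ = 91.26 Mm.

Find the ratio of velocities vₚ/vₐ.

Convert to SI: rₚ = 12.44 Mm = 1.244e+07 m; rₐ = 91.26 Mm = 9.126e+07 m.
Conservation of angular momentum gives rₚvₚ = rₐvₐ, so vₚ/vₐ = rₐ/rₚ.
vₚ/vₐ = 9.126e+07 / 1.244e+07 ≈ 7.336.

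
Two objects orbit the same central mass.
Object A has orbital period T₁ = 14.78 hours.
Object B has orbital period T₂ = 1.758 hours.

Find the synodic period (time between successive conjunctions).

Convert to SI: T₁ = 14.78 hours = 53208 s; T₂ = 1.758 hours = 6328.8 s.
T_syn = |T₁ · T₂ / (T₁ − T₂)|.
T_syn = |53208 · 6328.8 / (53208 − 6328.8)| s ≈ 7183 s = 1.995 hours.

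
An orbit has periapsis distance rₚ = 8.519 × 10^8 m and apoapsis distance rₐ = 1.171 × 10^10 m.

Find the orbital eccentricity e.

e = (rₐ − rₚ) / (rₐ + rₚ).
e = (1.171e+10 − 8.519e+08) / (1.171e+10 + 8.519e+08) = 1.08581e+10 / 1.25619e+10 ≈ 0.8644.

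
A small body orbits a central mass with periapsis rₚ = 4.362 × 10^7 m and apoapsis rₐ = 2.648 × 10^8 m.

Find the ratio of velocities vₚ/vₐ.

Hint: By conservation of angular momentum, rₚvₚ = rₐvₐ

Conservation of angular momentum gives rₚvₚ = rₐvₐ, so vₚ/vₐ = rₐ/rₚ.
vₚ/vₐ = 2.648e+08 / 4.362e+07 ≈ 6.071.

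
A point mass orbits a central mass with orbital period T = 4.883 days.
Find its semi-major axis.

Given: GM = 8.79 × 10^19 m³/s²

Convert to SI: T = 4.883 days = 421891 s.
Invert Kepler's third law: a = (GM · T² / (4π²))^(1/3).
Substituting T = 421891 s and GM = 8.79e+19 m³/s²:
a = (8.79e+19 · (421891)² / (4π²))^(1/3) m
a ≈ 7.345e+09 m = 7.345 Gm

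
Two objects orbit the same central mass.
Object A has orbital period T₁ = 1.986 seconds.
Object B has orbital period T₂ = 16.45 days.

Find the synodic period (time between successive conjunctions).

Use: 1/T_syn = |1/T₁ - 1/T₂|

Convert to SI: T₂ = 16.45 days = 1.42128e+06 s.
T_syn = |T₁ · T₂ / (T₁ − T₂)|.
T_syn = |1.986 · 1.42128e+06 / (1.986 − 1.42128e+06)| s ≈ 1.986 s = 1.986 seconds.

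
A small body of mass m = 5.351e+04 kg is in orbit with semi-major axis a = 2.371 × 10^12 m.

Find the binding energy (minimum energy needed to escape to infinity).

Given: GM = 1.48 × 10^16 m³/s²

Total orbital energy is E = −GMm/(2a); binding energy is E_bind = −E = GMm/(2a).
E_bind = 1.48e+16 · 5.351e+04 / (2 · 2.371e+12) J ≈ 1.67e+08 J = 167 MJ.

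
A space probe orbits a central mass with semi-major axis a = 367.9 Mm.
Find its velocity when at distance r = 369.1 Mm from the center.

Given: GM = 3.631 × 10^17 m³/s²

Convert to SI: a = 367.9 Mm = 3.679e+08 m; r = 369.1 Mm = 3.691e+08 m.
Vis-viva: v = √(GM · (2/r − 1/a)).
2/r − 1/a = 2/3.691e+08 − 1/3.679e+08 = 2.70046e-09 m⁻¹.
v = √(3.631e+17 · 2.70046e-09) m/s ≈ 3.131e+04 m/s = 31.31 km/s.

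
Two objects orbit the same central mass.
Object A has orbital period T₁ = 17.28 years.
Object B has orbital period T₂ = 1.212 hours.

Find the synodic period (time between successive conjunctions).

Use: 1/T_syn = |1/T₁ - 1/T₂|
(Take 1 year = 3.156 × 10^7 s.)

Convert to SI: T₁ = 17.28 years = 5.45357e+08 s; T₂ = 1.212 hours = 4363.2 s.
T_syn = |T₁ · T₂ / (T₁ − T₂)|.
T_syn = |5.45357e+08 · 4363.2 / (5.45357e+08 − 4363.2)| s ≈ 4363 s = 1.212 hours.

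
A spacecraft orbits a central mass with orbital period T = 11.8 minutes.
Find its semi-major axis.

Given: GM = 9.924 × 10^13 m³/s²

Convert to SI: T = 11.8 minutes = 708 s.
Invert Kepler's third law: a = (GM · T² / (4π²))^(1/3).
Substituting T = 708 s and GM = 9.924e+13 m³/s²:
a = (9.924e+13 · (708)² / (4π²))^(1/3) m
a ≈ 1.08e+06 m = 1.08 Mm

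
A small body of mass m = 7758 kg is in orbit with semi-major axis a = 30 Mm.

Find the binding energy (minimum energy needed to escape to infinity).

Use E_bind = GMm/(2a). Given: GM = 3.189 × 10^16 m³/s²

Convert to SI: a = 30 Mm = 3e+07 m.
Total orbital energy is E = −GMm/(2a); binding energy is E_bind = −E = GMm/(2a).
E_bind = 3.189e+16 · 7758 / (2 · 3e+07) J ≈ 4.123e+12 J = 4.123 TJ.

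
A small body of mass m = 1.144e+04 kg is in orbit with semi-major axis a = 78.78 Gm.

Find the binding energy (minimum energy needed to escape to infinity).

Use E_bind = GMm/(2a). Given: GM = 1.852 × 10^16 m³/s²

Convert to SI: a = 78.78 Gm = 7.878e+10 m.
Total orbital energy is E = −GMm/(2a); binding energy is E_bind = −E = GMm/(2a).
E_bind = 1.852e+16 · 1.144e+04 / (2 · 7.878e+10) J ≈ 1.345e+09 J = 1.345 GJ.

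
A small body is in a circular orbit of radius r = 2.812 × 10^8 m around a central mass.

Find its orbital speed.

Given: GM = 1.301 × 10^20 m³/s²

For a circular orbit, gravity supplies the centripetal force, so v = √(GM / r).
v = √(1.301e+20 / 2.812e+08) m/s ≈ 6.802e+05 m/s = 680.2 km/s.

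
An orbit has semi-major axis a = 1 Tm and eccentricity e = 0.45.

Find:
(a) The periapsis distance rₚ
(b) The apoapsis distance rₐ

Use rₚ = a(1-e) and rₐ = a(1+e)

Convert to SI: a = 1 Tm = 1e+12 m.
(a) rₚ = a(1 − e) = 1e+12 · (1 − 0.45) = 1e+12 · 0.55 ≈ 5.5e+11 m = 550 Gm.
(b) rₐ = a(1 + e) = 1e+12 · (1 + 0.45) = 1e+12 · 1.45 ≈ 1.45e+12 m = 1.45 Tm.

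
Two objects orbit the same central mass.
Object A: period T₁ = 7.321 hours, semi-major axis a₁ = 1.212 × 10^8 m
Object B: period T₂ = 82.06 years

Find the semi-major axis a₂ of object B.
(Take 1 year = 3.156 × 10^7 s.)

Convert to SI: T₁ = 7.321 hours = 26355.6 s; T₂ = 82.06 years = 2.58981e+09 s.
Kepler's third law: (T₁/T₂)² = (a₁/a₂)³ ⇒ a₂ = a₁ · (T₂/T₁)^(2/3).
T₂/T₁ = 2.58981e+09 / 26355.6 = 98264.3.
a₂ = 1.212e+08 · (98264.3)^(2/3) m ≈ 2.581e+11 m = 2.581 × 10^11 m.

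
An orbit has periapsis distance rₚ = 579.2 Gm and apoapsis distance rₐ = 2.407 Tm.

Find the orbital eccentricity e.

Convert to SI: rₚ = 579.2 Gm = 5.792e+11 m; rₐ = 2.407 Tm = 2.407e+12 m.
e = (rₐ − rₚ) / (rₐ + rₚ).
e = (2.407e+12 − 5.792e+11) / (2.407e+12 + 5.792e+11) = 1.8278e+12 / 2.9862e+12 ≈ 0.6121.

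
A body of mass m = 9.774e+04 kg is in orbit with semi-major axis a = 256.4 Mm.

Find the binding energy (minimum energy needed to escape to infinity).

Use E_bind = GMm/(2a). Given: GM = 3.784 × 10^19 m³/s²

Convert to SI: a = 256.4 Mm = 2.564e+08 m.
Total orbital energy is E = −GMm/(2a); binding energy is E_bind = −E = GMm/(2a).
E_bind = 3.784e+19 · 9.774e+04 / (2 · 2.564e+08) J ≈ 7.212e+15 J = 7.212 PJ.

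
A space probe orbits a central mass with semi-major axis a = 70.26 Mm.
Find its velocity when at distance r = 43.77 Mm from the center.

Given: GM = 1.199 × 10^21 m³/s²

Convert to SI: a = 70.26 Mm = 7.026e+07 m; r = 43.77 Mm = 4.377e+07 m.
Vis-viva: v = √(GM · (2/r − 1/a)).
2/r − 1/a = 2/4.377e+07 − 1/7.026e+07 = 3.14605e-08 m⁻¹.
v = √(1.199e+21 · 3.14605e-08) m/s ≈ 6.142e+06 m/s = 6142 km/s.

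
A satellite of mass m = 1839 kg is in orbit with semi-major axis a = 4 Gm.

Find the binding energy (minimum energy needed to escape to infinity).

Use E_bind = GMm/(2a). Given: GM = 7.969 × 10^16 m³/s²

Convert to SI: a = 4 Gm = 4e+09 m.
Total orbital energy is E = −GMm/(2a); binding energy is E_bind = −E = GMm/(2a).
E_bind = 7.969e+16 · 1839 / (2 · 4e+09) J ≈ 1.832e+10 J = 18.32 GJ.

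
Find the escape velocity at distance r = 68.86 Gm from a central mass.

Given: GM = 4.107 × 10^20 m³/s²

Convert to SI: r = 68.86 Gm = 6.886e+10 m.
Escape velocity comes from setting total energy to zero: ½v² − GM/r = 0 ⇒ v_esc = √(2GM / r).
v_esc = √(2 · 4.107e+20 / 6.886e+10) m/s ≈ 1.092e+05 m/s = 109.2 km/s.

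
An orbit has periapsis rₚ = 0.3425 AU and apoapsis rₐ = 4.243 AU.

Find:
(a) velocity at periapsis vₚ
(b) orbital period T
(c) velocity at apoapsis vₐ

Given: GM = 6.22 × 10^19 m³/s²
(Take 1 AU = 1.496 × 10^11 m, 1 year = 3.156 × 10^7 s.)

Convert to SI: rₚ = 0.3425 AU = 5.1238e+10 m; rₐ = 4.243 AU = 6.34753e+11 m.
(a) With a = (rₚ + rₐ)/2 = 3.42995e+11 m, vₚ = √(GM (2/rₚ − 1/a)) = √(6.22e+19 · (2/5.1238e+10 − 1/3.42995e+11)) m/s ≈ 4.74e+04 m/s
(b) With a = (rₚ + rₐ)/2 = 3.42995e+11 m, T = 2π √(a³/GM) = 2π √((3.42995e+11)³/6.22e+19) s ≈ 1.6e+08 s
(c) With a = (rₚ + rₐ)/2 = 3.42995e+11 m, vₐ = √(GM (2/rₐ − 1/a)) = √(6.22e+19 · (2/6.34753e+11 − 1/3.42995e+11)) m/s ≈ 3826 m/s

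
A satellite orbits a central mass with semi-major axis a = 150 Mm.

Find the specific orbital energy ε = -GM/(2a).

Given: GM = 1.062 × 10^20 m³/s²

Convert to SI: a = 150 Mm = 1.5e+08 m.
ε = −GM / (2a).
ε = −1.062e+20 / (2 · 1.5e+08) J/kg ≈ -3.54e+11 J/kg = -354 GJ/kg.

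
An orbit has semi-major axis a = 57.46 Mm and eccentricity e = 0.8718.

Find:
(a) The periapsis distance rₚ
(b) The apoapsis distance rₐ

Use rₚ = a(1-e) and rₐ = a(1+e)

Convert to SI: a = 57.46 Mm = 5.746e+07 m.
(a) rₚ = a(1 − e) = 5.746e+07 · (1 − 0.8718) = 5.746e+07 · 0.1282 ≈ 7.366e+06 m = 7.366 Mm.
(b) rₐ = a(1 + e) = 5.746e+07 · (1 + 0.8718) = 5.746e+07 · 1.8718 ≈ 1.076e+08 m = 107.6 Mm.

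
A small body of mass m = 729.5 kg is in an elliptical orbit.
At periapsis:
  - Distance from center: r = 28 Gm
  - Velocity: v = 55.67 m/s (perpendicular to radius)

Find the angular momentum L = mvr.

Convert to SI: r = 28 Gm = 2.8e+10 m.
Since v is perpendicular to r, L = m · v · r.
L = 729.5 · 55.67 · 2.8e+10 kg·m²/s ≈ 1.137e+15 kg·m²/s.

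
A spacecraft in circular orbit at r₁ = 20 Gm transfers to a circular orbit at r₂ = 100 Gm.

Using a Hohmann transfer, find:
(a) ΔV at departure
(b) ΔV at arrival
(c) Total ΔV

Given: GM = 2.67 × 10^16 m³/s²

Convert to SI: r₁ = 20 Gm = 2e+10 m; r₂ = 100 Gm = 1e+11 m.
Transfer semi-major axis: a_t = (r₁ + r₂)/2 = (2e+10 + 1e+11)/2 = 6e+10 m.
Circular speeds: v₁ = √(GM/r₁) = 1155.42 m/s, v₂ = √(GM/r₂) = 516.72 m/s.
Transfer speeds (vis-viva v² = GM(2/r − 1/a_t)): v₁ᵗ = 1491.64 m/s, v₂ᵗ = 298.329 m/s.
(a) ΔV₁ = |v₁ᵗ − v₁| ≈ 336.2 m/s = 336.2 m/s.
(b) ΔV₂ = |v₂ − v₂ᵗ| ≈ 218.4 m/s = 218.4 m/s.
(c) ΔV_total = ΔV₁ + ΔV₂ ≈ 554.6 m/s = 554.6 m/s.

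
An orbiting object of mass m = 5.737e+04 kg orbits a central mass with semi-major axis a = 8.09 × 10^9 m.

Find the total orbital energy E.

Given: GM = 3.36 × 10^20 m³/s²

E = −GMm / (2a).
E = −3.36e+20 · 5.737e+04 / (2 · 8.09e+09) J ≈ -1.191e+15 J = -1.191 PJ.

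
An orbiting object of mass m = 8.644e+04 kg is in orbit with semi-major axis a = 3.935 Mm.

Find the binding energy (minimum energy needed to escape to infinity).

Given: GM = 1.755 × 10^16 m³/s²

Convert to SI: a = 3.935 Mm = 3.935e+06 m.
Total orbital energy is E = −GMm/(2a); binding energy is E_bind = −E = GMm/(2a).
E_bind = 1.755e+16 · 8.644e+04 / (2 · 3.935e+06) J ≈ 1.928e+14 J = 192.8 TJ.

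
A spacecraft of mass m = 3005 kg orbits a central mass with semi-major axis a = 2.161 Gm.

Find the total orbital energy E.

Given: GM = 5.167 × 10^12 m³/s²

Convert to SI: a = 2.161 Gm = 2.161e+09 m.
E = −GMm / (2a).
E = −5.167e+12 · 3005 / (2 · 2.161e+09) J ≈ -3.593e+06 J = -3.593 MJ.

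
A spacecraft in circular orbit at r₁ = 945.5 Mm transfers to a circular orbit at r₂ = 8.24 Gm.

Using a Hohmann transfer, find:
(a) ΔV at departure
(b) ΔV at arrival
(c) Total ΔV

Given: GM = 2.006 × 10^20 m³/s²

Convert to SI: r₁ = 945.5 Mm = 9.455e+08 m; r₂ = 8.24 Gm = 8.24e+09 m.
Transfer semi-major axis: a_t = (r₁ + r₂)/2 = (9.455e+08 + 8.24e+09)/2 = 4.59275e+09 m.
Circular speeds: v₁ = √(GM/r₁) = 460611 m/s, v₂ = √(GM/r₂) = 156028 m/s.
Transfer speeds (vis-viva v² = GM(2/r − 1/a_t)): v₁ᵗ = 616967 m/s, v₂ᵗ = 70794 m/s.
(a) ΔV₁ = |v₁ᵗ − v₁| ≈ 1.564e+05 m/s = 156.4 km/s.
(b) ΔV₂ = |v₂ − v₂ᵗ| ≈ 8.523e+04 m/s = 85.23 km/s.
(c) ΔV_total = ΔV₁ + ΔV₂ ≈ 2.416e+05 m/s = 241.6 km/s.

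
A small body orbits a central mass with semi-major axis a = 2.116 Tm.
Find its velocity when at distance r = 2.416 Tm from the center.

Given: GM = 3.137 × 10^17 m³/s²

Convert to SI: a = 2.116 Tm = 2.116e+12 m; r = 2.416 Tm = 2.416e+12 m.
Vis-viva: v = √(GM · (2/r − 1/a)).
2/r − 1/a = 2/2.416e+12 − 1/2.116e+12 = 3.55225e-13 m⁻¹.
v = √(3.137e+17 · 3.55225e-13) m/s ≈ 333.8 m/s = 333.8 m/s.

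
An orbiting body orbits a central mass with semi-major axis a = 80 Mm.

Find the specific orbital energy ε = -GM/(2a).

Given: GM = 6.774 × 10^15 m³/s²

Convert to SI: a = 80 Mm = 8e+07 m.
ε = −GM / (2a).
ε = −6.774e+15 / (2 · 8e+07) J/kg ≈ -4.234e+07 J/kg = -42.34 MJ/kg.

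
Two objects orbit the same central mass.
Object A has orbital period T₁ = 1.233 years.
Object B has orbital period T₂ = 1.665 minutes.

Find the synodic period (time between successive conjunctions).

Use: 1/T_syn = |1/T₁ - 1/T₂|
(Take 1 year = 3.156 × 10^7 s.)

Convert to SI: T₁ = 1.233 years = 3.89135e+07 s; T₂ = 1.665 minutes = 99.9 s.
T_syn = |T₁ · T₂ / (T₁ − T₂)|.
T_syn = |3.89135e+07 · 99.9 / (3.89135e+07 − 99.9)| s ≈ 99.9 s = 1.665 minutes.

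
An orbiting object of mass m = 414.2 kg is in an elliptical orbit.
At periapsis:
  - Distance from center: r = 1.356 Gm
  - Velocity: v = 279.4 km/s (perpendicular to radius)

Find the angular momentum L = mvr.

Convert to SI: r = 1.356 Gm = 1.356e+09 m; v = 279.4 km/s = 279400 m/s.
Since v is perpendicular to r, L = m · v · r.
L = 414.2 · 279400 · 1.356e+09 kg·m²/s ≈ 1.569e+17 kg·m²/s.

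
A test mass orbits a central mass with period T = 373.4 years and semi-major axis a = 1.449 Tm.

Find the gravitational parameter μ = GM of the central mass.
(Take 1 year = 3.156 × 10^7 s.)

Convert to SI: T = 373.4 years = 1.17845e+10 s; a = 1.449 Tm = 1.449e+12 m.
GM = 4π² · a³ / T².
GM = 4π² · (1.449e+12)³ / (1.17845e+10)² m³/s² ≈ 8.649e+17 m³/s² = 8.649 × 10^17 m³/s².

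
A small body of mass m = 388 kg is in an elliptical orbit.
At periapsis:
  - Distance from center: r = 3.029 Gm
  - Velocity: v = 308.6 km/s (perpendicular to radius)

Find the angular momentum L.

Convert to SI: r = 3.029 Gm = 3.029e+09 m; v = 308.6 km/s = 308600 m/s.
Since v is perpendicular to r, L = m · v · r.
L = 388 · 308600 · 3.029e+09 kg·m²/s ≈ 3.627e+17 kg·m²/s.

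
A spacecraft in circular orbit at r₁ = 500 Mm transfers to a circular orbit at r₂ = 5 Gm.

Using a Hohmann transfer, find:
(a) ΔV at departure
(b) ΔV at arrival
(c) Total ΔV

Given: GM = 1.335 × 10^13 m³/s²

Convert to SI: r₁ = 500 Mm = 5e+08 m; r₂ = 5 Gm = 5e+09 m.
Transfer semi-major axis: a_t = (r₁ + r₂)/2 = (5e+08 + 5e+09)/2 = 2.75e+09 m.
Circular speeds: v₁ = √(GM/r₁) = 163.401 m/s, v₂ = √(GM/r₂) = 51.672 m/s.
Transfer speeds (vis-viva v² = GM(2/r − 1/a_t)): v₁ᵗ = 220.33 m/s, v₂ᵗ = 22.033 m/s.
(a) ΔV₁ = |v₁ᵗ − v₁| ≈ 56.93 m/s = 56.93 m/s.
(b) ΔV₂ = |v₂ − v₂ᵗ| ≈ 29.64 m/s = 29.64 m/s.
(c) ΔV_total = ΔV₁ + ΔV₂ ≈ 86.57 m/s = 86.57 m/s.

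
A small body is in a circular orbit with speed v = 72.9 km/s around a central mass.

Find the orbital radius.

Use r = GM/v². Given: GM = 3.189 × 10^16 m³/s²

Convert to SI: v = 72.9 km/s = 72900 m/s.
For a circular orbit, v² = GM / r, so r = GM / v².
r = 3.189e+16 / (72900)² m ≈ 6.001e+06 m = 6.001 Mm.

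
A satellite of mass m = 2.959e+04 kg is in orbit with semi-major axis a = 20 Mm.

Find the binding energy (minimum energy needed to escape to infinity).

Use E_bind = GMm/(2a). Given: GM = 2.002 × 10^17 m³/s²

Convert to SI: a = 20 Mm = 2e+07 m.
Total orbital energy is E = −GMm/(2a); binding energy is E_bind = −E = GMm/(2a).
E_bind = 2.002e+17 · 2.959e+04 / (2 · 2e+07) J ≈ 1.481e+14 J = 148.1 TJ.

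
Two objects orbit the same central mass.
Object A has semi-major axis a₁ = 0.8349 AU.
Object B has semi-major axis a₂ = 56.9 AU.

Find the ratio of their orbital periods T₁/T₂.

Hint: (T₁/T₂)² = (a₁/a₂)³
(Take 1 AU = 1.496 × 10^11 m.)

Convert to SI: a₁ = 0.8349 AU = 1.24901e+11 m; a₂ = 56.9 AU = 8.51224e+12 m.
From Kepler's third law, (T₁/T₂)² = (a₁/a₂)³, so T₁/T₂ = (a₁/a₂)^(3/2).
a₁/a₂ = 1.24901e+11 / 8.51224e+12 = 0.0146731.
T₁/T₂ = (0.0146731)^(3/2) ≈ 0.001777.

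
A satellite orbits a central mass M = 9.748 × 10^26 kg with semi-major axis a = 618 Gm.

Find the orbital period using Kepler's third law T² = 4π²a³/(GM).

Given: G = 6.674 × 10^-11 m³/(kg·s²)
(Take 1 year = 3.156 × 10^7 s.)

Convert to SI: a = 618 Gm = 6.18e+11 m.
GM = G · M = 6.674e-11 · 9.748e+26 = 6.50582e+16 m³/s².
Kepler's third law: T = 2π √(a³ / GM).
Substituting a = 6.18e+11 m and GM = 6.50582e+16 m³/s²:
T = 2π √((6.18e+11)³ / 6.50582e+16) s
T ≈ 1.197e+10 s = 379.2 years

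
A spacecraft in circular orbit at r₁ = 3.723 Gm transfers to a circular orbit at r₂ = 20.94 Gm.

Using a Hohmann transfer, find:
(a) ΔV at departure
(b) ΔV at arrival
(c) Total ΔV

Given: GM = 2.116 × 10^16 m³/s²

Convert to SI: r₁ = 3.723 Gm = 3.723e+09 m; r₂ = 20.94 Gm = 2.094e+10 m.
Transfer semi-major axis: a_t = (r₁ + r₂)/2 = (3.723e+09 + 2.094e+10)/2 = 1.23315e+10 m.
Circular speeds: v₁ = √(GM/r₁) = 2384.03 m/s, v₂ = √(GM/r₂) = 1005.24 m/s.
Transfer speeds (vis-viva v² = GM(2/r − 1/a_t)): v₁ᵗ = 3106.65 m/s, v₂ᵗ = 552.342 m/s.
(a) ΔV₁ = |v₁ᵗ − v₁| ≈ 722.6 m/s = 722.6 m/s.
(b) ΔV₂ = |v₂ − v₂ᵗ| ≈ 452.9 m/s = 452.9 m/s.
(c) ΔV_total = ΔV₁ + ΔV₂ ≈ 1176 m/s = 1.176 km/s.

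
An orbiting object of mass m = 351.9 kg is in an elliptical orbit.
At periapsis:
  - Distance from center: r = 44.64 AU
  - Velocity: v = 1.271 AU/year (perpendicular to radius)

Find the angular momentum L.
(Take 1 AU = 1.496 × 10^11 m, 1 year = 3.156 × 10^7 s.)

Convert to SI: r = 44.64 AU = 6.67814e+12 m; v = 1.271 AU/year = 6024.77 m/s.
Since v is perpendicular to r, L = m · v · r.
L = 351.9 · 6024.77 · 6.67814e+12 kg·m²/s ≈ 1.416e+19 kg·m²/s.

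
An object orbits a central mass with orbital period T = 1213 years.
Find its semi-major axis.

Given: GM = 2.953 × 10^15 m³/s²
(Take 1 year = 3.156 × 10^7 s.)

Convert to SI: T = 1213 years = 3.82823e+10 s.
Invert Kepler's third law: a = (GM · T² / (4π²))^(1/3).
Substituting T = 3.82823e+10 s and GM = 2.953e+15 m³/s²:
a = (2.953e+15 · (3.82823e+10)² / (4π²))^(1/3) m
a ≈ 4.786e+11 m = 478.6 Gm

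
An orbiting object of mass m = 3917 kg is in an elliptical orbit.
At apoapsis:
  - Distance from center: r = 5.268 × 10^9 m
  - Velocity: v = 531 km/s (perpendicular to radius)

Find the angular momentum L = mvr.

Convert to SI: v = 531 km/s = 531000 m/s.
Since v is perpendicular to r, L = m · v · r.
L = 3917 · 531000 · 5.268e+09 kg·m²/s ≈ 1.096e+19 kg·m²/s.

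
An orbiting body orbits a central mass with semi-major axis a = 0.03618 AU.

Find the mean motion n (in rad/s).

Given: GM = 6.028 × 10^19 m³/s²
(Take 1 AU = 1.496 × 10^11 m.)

Convert to SI: a = 0.03618 AU = 5.41253e+09 m.
n = √(GM / a³).
n = √(6.028e+19 / (5.41253e+09)³) rad/s ≈ 1.95e-05 rad/s.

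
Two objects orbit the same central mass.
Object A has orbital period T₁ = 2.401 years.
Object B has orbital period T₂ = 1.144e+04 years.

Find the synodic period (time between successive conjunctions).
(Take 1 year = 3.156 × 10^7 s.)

Convert to SI: T₁ = 2.401 years = 7.57756e+07 s; T₂ = 1.144e+04 years = 3.61046e+11 s.
T_syn = |T₁ · T₂ / (T₁ − T₂)|.
T_syn = |7.57756e+07 · 3.61046e+11 / (7.57756e+07 − 3.61046e+11)| s ≈ 7.579e+07 s = 2.402 years.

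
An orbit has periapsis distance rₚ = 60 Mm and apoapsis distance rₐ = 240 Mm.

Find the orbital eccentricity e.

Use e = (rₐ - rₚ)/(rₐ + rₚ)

Convert to SI: rₚ = 60 Mm = 6e+07 m; rₐ = 240 Mm = 2.4e+08 m.
e = (rₐ − rₚ) / (rₐ + rₚ).
e = (2.4e+08 − 6e+07) / (2.4e+08 + 6e+07) = 1.8e+08 / 3e+08 ≈ 0.6.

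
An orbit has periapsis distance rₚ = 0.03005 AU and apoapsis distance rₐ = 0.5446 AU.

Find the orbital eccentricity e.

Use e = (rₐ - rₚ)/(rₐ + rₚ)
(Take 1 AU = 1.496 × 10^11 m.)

Convert to SI: rₚ = 0.03005 AU = 4.49548e+09 m; rₐ = 0.5446 AU = 8.14722e+10 m.
e = (rₐ − rₚ) / (rₐ + rₚ).
e = (8.14722e+10 − 4.49548e+09) / (8.14722e+10 + 4.49548e+09) = 7.69767e+10 / 8.59676e+10 ≈ 0.8954.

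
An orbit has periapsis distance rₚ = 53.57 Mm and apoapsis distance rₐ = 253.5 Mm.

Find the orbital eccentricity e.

Convert to SI: rₚ = 53.57 Mm = 5.357e+07 m; rₐ = 253.5 Mm = 2.535e+08 m.
e = (rₐ − rₚ) / (rₐ + rₚ).
e = (2.535e+08 − 5.357e+07) / (2.535e+08 + 5.357e+07) = 1.9993e+08 / 3.0707e+08 ≈ 0.6511.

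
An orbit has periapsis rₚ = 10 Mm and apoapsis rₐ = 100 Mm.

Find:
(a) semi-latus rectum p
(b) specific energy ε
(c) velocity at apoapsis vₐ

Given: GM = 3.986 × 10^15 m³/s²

Convert to SI: rₚ = 10 Mm = 1e+07 m; rₐ = 100 Mm = 1e+08 m.
(a) From a = (rₚ + rₐ)/2 = 5.5e+07 m and e = (rₐ − rₚ)/(rₐ + rₚ) = 0.818182, p = a(1 − e²) = 5.5e+07 · (1 − (0.818182)²) ≈ 1.818e+07 m
(b) With a = (rₚ + rₐ)/2 = 5.5e+07 m, ε = −GM/(2a) = −3.986e+15/(2 · 5.5e+07) J/kg ≈ -3.624e+07 J/kg
(c) With a = (rₚ + rₐ)/2 = 5.5e+07 m, vₐ = √(GM (2/rₐ − 1/a)) = √(3.986e+15 · (2/1e+08 − 1/5.5e+07)) m/s ≈ 2692 m/s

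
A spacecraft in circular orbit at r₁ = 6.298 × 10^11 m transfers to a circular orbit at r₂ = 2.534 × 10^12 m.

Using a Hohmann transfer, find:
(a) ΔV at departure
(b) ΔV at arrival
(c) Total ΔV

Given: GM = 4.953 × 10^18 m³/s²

Transfer semi-major axis: a_t = (r₁ + r₂)/2 = (6.298e+11 + 2.534e+12)/2 = 1.5819e+12 m.
Circular speeds: v₁ = √(GM/r₁) = 2804.35 m/s, v₂ = √(GM/r₂) = 1398.08 m/s.
Transfer speeds (vis-viva v² = GM(2/r − 1/a_t)): v₁ᵗ = 3549.33 m/s, v₂ᵗ = 882.15 m/s.
(a) ΔV₁ = |v₁ᵗ − v₁| ≈ 745 m/s = 745 m/s.
(b) ΔV₂ = |v₂ − v₂ᵗ| ≈ 515.9 m/s = 515.9 m/s.
(c) ΔV_total = ΔV₁ + ΔV₂ ≈ 1261 m/s = 1.261 km/s.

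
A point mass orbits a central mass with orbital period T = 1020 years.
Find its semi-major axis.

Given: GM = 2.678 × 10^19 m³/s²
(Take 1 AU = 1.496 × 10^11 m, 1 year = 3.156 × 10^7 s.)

Convert to SI: T = 1020 years = 3.21912e+10 s.
Invert Kepler's third law: a = (GM · T² / (4π²))^(1/3).
Substituting T = 3.21912e+10 s and GM = 2.678e+19 m³/s²:
a = (2.678e+19 · (3.21912e+10)² / (4π²))^(1/3) m
a ≈ 8.892e+12 m = 59.44 AU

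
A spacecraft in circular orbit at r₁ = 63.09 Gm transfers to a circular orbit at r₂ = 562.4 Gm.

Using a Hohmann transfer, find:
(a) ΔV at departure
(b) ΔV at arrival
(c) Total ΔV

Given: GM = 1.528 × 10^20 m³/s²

Convert to SI: r₁ = 63.09 Gm = 6.309e+10 m; r₂ = 562.4 Gm = 5.624e+11 m.
Transfer semi-major axis: a_t = (r₁ + r₂)/2 = (6.309e+10 + 5.624e+11)/2 = 3.12745e+11 m.
Circular speeds: v₁ = √(GM/r₁) = 49213.2 m/s, v₂ = √(GM/r₂) = 16483.1 m/s.
Transfer speeds (vis-viva v² = GM(2/r − 1/a_t)): v₁ᵗ = 65994.7 m/s, v₂ᵗ = 7403.28 m/s.
(a) ΔV₁ = |v₁ᵗ − v₁| ≈ 1.678e+04 m/s = 16.78 km/s.
(b) ΔV₂ = |v₂ − v₂ᵗ| ≈ 9080 m/s = 9.08 km/s.
(c) ΔV_total = ΔV₁ + ΔV₂ ≈ 2.586e+04 m/s = 25.86 km/s.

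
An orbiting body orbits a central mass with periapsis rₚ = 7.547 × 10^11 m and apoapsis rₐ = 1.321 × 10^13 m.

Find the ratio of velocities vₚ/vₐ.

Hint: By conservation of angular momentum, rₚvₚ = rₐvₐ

Conservation of angular momentum gives rₚvₚ = rₐvₐ, so vₚ/vₐ = rₐ/rₚ.
vₚ/vₐ = 1.321e+13 / 7.547e+11 ≈ 17.5.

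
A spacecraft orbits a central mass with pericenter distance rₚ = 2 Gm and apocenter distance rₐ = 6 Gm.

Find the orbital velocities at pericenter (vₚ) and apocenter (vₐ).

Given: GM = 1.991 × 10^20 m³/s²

Convert to SI: rₚ = 2 Gm = 2e+09 m; rₐ = 6 Gm = 6e+09 m.
Use the vis-viva equation v² = GM(2/r − 1/a) with a = (rₚ + rₐ)/2 = (2e+09 + 6e+09)/2 = 4e+09 m.
vₚ = √(GM · (2/rₚ − 1/a)) = √(1.991e+20 · (2/2e+09 − 1/4e+09)) m/s ≈ 3.864e+05 m/s = 386.4 km/s.
vₐ = √(GM · (2/rₐ − 1/a)) = √(1.991e+20 · (2/6e+09 − 1/4e+09)) m/s ≈ 1.288e+05 m/s = 128.8 km/s.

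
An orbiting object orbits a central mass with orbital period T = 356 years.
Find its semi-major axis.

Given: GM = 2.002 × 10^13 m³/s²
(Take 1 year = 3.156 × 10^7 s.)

Convert to SI: T = 356 years = 1.12354e+10 s.
Invert Kepler's third law: a = (GM · T² / (4π²))^(1/3).
Substituting T = 1.12354e+10 s and GM = 2.002e+13 m³/s²:
a = (2.002e+13 · (1.12354e+10)² / (4π²))^(1/3) m
a ≈ 4e+10 m = 40 Gm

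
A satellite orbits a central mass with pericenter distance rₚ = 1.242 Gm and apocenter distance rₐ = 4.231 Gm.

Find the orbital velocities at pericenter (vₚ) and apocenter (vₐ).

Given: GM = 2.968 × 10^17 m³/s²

Convert to SI: rₚ = 1.242 Gm = 1.242e+09 m; rₐ = 4.231 Gm = 4.231e+09 m.
Use the vis-viva equation v² = GM(2/r − 1/a) with a = (rₚ + rₐ)/2 = (1.242e+09 + 4.231e+09)/2 = 2.7365e+09 m.
vₚ = √(GM · (2/rₚ − 1/a)) = √(2.968e+17 · (2/1.242e+09 − 1/2.7365e+09)) m/s ≈ 1.922e+04 m/s = 19.22 km/s.
vₐ = √(GM · (2/rₐ − 1/a)) = √(2.968e+17 · (2/4.231e+09 − 1/2.7365e+09)) m/s ≈ 5643 m/s = 5.643 km/s.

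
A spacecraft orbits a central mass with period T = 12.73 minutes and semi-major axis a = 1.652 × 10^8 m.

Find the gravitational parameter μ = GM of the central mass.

Convert to SI: T = 12.73 minutes = 763.8 s.
GM = 4π² · a³ / T².
GM = 4π² · (1.652e+08)³ / (763.8)² m³/s² ≈ 3.051e+20 m³/s² = 3.051 × 10^20 m³/s².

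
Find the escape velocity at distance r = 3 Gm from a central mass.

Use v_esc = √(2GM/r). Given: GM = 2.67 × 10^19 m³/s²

Convert to SI: r = 3 Gm = 3e+09 m.
Escape velocity comes from setting total energy to zero: ½v² − GM/r = 0 ⇒ v_esc = √(2GM / r).
v_esc = √(2 · 2.67e+19 / 3e+09) m/s ≈ 1.334e+05 m/s = 133.4 km/s.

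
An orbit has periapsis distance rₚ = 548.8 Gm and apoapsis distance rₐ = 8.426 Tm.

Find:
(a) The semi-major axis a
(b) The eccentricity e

Convert to SI: rₚ = 548.8 Gm = 5.488e+11 m; rₐ = 8.426 Tm = 8.426e+12 m.
(a) a = (rₚ + rₐ) / 2 = (5.488e+11 + 8.426e+12) / 2 ≈ 4.487e+12 m = 4.487 Tm.
(b) e = (rₐ − rₚ) / (rₐ + rₚ) = (8.426e+12 − 5.488e+11) / (8.426e+12 + 5.488e+11) ≈ 0.8777.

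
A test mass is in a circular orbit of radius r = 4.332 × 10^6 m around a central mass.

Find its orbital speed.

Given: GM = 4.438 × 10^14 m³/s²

For a circular orbit, gravity supplies the centripetal force, so v = √(GM / r).
v = √(4.438e+14 / 4.332e+06) m/s ≈ 1.012e+04 m/s = 10.12 km/s.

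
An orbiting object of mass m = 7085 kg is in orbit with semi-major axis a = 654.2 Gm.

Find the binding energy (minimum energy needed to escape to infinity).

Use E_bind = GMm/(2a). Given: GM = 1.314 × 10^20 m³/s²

Convert to SI: a = 654.2 Gm = 6.542e+11 m.
Total orbital energy is E = −GMm/(2a); binding energy is E_bind = −E = GMm/(2a).
E_bind = 1.314e+20 · 7085 / (2 · 6.542e+11) J ≈ 7.115e+11 J = 711.5 GJ.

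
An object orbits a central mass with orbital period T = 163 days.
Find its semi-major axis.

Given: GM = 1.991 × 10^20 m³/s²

Convert to SI: T = 163 days = 1.40832e+07 s.
Invert Kepler's third law: a = (GM · T² / (4π²))^(1/3).
Substituting T = 1.40832e+07 s and GM = 1.991e+20 m³/s²:
a = (1.991e+20 · (1.40832e+07)² / (4π²))^(1/3) m
a ≈ 1e+11 m = 100 Gm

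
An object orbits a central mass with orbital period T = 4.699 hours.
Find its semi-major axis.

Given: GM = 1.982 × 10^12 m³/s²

Convert to SI: T = 4.699 hours = 16916.4 s.
Invert Kepler's third law: a = (GM · T² / (4π²))^(1/3).
Substituting T = 16916.4 s and GM = 1.982e+12 m³/s²:
a = (1.982e+12 · (16916.4)² / (4π²))^(1/3) m
a ≈ 2.431e+06 m = 2.431 Mm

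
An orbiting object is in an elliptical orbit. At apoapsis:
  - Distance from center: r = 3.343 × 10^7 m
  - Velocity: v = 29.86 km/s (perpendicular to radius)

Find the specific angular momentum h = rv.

Convert to SI: v = 29.86 km/s = 29860 m/s.
With v perpendicular to r, h = r · v.
h = 3.343e+07 · 29860 m²/s ≈ 9.982e+11 m²/s.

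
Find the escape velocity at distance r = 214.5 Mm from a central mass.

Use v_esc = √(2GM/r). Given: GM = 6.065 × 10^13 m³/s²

Convert to SI: r = 214.5 Mm = 2.145e+08 m.
Escape velocity comes from setting total energy to zero: ½v² − GM/r = 0 ⇒ v_esc = √(2GM / r).
v_esc = √(2 · 6.065e+13 / 2.145e+08) m/s ≈ 752 m/s = 752 m/s.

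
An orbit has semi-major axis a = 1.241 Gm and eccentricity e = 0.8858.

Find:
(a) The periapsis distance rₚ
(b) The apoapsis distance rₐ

Convert to SI: a = 1.241 Gm = 1.241e+09 m.
(a) rₚ = a(1 − e) = 1.241e+09 · (1 − 0.8858) = 1.241e+09 · 0.1142 ≈ 1.417e+08 m = 141.7 Mm.
(b) rₐ = a(1 + e) = 1.241e+09 · (1 + 0.8858) = 1.241e+09 · 1.8858 ≈ 2.34e+09 m = 2.34 Gm.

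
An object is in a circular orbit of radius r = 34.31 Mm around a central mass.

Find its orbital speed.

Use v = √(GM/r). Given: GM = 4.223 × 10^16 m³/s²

Convert to SI: r = 34.31 Mm = 3.431e+07 m.
For a circular orbit, gravity supplies the centripetal force, so v = √(GM / r).
v = √(4.223e+16 / 3.431e+07) m/s ≈ 3.508e+04 m/s = 35.08 km/s.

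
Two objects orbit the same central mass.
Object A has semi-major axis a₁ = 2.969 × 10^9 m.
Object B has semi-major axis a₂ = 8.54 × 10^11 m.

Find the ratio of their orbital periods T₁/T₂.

From Kepler's third law, (T₁/T₂)² = (a₁/a₂)³, so T₁/T₂ = (a₁/a₂)^(3/2).
a₁/a₂ = 2.969e+09 / 8.54e+11 = 0.00347658.
T₁/T₂ = (0.00347658)^(3/2) ≈ 0.000205.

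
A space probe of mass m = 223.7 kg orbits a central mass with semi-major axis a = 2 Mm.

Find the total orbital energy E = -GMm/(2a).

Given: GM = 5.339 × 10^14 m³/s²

Convert to SI: a = 2 Mm = 2e+06 m.
E = −GMm / (2a).
E = −5.339e+14 · 223.7 / (2 · 2e+06) J ≈ -2.986e+10 J = -29.86 GJ.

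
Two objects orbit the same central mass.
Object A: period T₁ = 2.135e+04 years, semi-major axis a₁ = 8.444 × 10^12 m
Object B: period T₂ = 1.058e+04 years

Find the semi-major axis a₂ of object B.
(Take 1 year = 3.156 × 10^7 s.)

Convert to SI: T₁ = 2.135e+04 years = 6.73806e+11 s; T₂ = 1.058e+04 years = 3.33905e+11 s.
Kepler's third law: (T₁/T₂)² = (a₁/a₂)³ ⇒ a₂ = a₁ · (T₂/T₁)^(2/3).
T₂/T₁ = 3.33905e+11 / 6.73806e+11 = 0.49555.
a₂ = 8.444e+12 · (0.49555)^(2/3) m ≈ 5.288e+12 m = 5.288 × 10^12 m.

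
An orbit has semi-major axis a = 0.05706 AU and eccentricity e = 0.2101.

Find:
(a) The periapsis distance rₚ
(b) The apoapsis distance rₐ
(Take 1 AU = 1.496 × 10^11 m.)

Convert to SI: a = 0.05706 AU = 8.53618e+09 m.
(a) rₚ = a(1 − e) = 8.53618e+09 · (1 − 0.2101) = 8.53618e+09 · 0.7899 ≈ 6.743e+09 m = 0.04507 AU.
(b) rₐ = a(1 + e) = 8.53618e+09 · (1 + 0.2101) = 8.53618e+09 · 1.2101 ≈ 1.033e+10 m = 0.06905 AU.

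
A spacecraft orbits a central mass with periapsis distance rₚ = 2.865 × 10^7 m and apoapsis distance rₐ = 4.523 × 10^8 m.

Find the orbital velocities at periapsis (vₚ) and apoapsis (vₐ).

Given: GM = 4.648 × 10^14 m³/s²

Use the vis-viva equation v² = GM(2/r − 1/a) with a = (rₚ + rₐ)/2 = (2.865e+07 + 4.523e+08)/2 = 2.40475e+08 m.
vₚ = √(GM · (2/rₚ − 1/a)) = √(4.648e+14 · (2/2.865e+07 − 1/2.40475e+08)) m/s ≈ 5524 m/s = 5.524 km/s.
vₐ = √(GM · (2/rₐ − 1/a)) = √(4.648e+14 · (2/4.523e+08 − 1/2.40475e+08)) m/s ≈ 349.9 m/s = 349.9 m/s.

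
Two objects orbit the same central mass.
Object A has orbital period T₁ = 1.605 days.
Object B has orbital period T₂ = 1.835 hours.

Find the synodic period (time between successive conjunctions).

Convert to SI: T₁ = 1.605 days = 138672 s; T₂ = 1.835 hours = 6606 s.
T_syn = |T₁ · T₂ / (T₁ − T₂)|.
T_syn = |138672 · 6606 / (138672 − 6606)| s ≈ 6936 s = 1.927 hours.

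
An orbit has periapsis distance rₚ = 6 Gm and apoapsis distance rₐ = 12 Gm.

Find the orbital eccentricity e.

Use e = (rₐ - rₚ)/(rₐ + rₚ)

Convert to SI: rₚ = 6 Gm = 6e+09 m; rₐ = 12 Gm = 1.2e+10 m.
e = (rₐ − rₚ) / (rₐ + rₚ).
e = (1.2e+10 − 6e+09) / (1.2e+10 + 6e+09) = 6e+09 / 1.8e+10 ≈ 0.3333.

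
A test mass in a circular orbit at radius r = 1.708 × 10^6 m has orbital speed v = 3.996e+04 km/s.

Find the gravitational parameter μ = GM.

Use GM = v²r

Convert to SI: v = 3.996e+04 km/s = 3.996e+07 m/s.
For a circular orbit v² = GM/r, so GM = v² · r.
GM = (3.996e+07)² · 1.708e+06 m³/s² ≈ 2.727e+21 m³/s² = 2.727 × 10^21 m³/s².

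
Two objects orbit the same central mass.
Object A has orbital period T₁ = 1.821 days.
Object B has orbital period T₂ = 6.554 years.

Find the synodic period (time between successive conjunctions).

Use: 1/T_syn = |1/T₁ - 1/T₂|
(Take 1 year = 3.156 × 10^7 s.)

Convert to SI: T₁ = 1.821 days = 157334 s; T₂ = 6.554 years = 2.06844e+08 s.
T_syn = |T₁ · T₂ / (T₁ − T₂)|.
T_syn = |157334 · 2.06844e+08 / (157334 − 2.06844e+08)| s ≈ 1.575e+05 s = 1.822 days.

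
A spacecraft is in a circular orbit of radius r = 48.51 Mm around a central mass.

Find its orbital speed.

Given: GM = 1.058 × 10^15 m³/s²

Convert to SI: r = 48.51 Mm = 4.851e+07 m.
For a circular orbit, gravity supplies the centripetal force, so v = √(GM / r).
v = √(1.058e+15 / 4.851e+07) m/s ≈ 4670 m/s = 4.67 km/s.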